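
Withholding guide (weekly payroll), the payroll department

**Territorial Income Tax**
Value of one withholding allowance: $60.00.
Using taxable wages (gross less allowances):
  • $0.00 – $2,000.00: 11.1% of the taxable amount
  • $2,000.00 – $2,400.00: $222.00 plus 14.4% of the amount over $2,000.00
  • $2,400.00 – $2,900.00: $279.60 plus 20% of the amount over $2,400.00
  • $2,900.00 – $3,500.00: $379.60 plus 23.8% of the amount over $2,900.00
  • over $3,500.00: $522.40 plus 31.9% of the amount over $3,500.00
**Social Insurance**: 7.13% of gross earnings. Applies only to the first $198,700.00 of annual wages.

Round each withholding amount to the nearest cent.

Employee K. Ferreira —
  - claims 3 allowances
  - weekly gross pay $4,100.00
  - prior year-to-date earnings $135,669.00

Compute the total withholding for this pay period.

Territorial Income Tax: taxable = $4,100.00 − 3×$60.00 = $3,920.00
  $522.40 + 31.9% × ($3,920.00 − $3,500.00) = $522.40 + 31.9% × $420.00 = $656.38
Social Insurance: 7.13% × $4,100.00 = $292.33
Total: $656.38 + $292.33 = $948.71

$948.71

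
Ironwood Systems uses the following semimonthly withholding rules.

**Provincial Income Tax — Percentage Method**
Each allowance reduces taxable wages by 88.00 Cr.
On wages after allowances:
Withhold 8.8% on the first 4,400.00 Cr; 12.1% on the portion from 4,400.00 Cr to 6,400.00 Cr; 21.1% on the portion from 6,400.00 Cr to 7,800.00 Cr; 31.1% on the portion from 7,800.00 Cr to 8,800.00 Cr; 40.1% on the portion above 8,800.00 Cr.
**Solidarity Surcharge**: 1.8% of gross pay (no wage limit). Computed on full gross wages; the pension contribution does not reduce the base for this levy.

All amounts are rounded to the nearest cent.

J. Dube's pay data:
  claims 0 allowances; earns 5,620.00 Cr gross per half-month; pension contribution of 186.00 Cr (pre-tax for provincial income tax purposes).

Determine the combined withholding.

613.47 Cr

Provincial Income Tax: taxable = 5,620.00 Cr − 186.00 Cr = 5,434.00 Cr
  387.20 Cr + 12.1% × (5,434.00 Cr − 4,400.00 Cr) = 387.20 Cr + 12.1% × 1,034.00 Cr = 512.31 Cr
Solidarity Surcharge: 1.8% × 5,620.00 Cr = 101.16 Cr
Total: 512.31 Cr + 101.16 Cr = 613.47 Cr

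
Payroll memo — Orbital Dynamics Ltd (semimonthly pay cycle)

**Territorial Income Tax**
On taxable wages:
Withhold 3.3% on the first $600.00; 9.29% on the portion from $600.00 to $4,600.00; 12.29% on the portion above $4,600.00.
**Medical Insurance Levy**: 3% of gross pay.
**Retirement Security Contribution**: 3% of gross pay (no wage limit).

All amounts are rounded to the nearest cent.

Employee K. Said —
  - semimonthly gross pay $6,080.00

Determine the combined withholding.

$938.09

Territorial Income Tax: taxable = $6,080.00
  $391.40 + 12.29% × ($6,080.00 − $4,600.00) = $391.40 + 12.29% × $1,480.00 = $573.29
Medical Insurance Levy: 3% × $6,080.00 = $182.40
Retirement Security Contribution: 3% × $6,080.00 = $182.40
Total: $573.29 + $182.40 + $182.40 = $938.09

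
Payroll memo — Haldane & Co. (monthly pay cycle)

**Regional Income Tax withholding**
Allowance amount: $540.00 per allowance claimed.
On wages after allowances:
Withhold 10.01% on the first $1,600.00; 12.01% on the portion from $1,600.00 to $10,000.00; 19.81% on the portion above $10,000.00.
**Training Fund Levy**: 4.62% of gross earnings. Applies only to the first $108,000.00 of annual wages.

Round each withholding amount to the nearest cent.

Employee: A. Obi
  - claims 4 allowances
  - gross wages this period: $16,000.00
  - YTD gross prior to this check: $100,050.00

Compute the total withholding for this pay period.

$2,296.99

Regional Income Tax: taxable = $16,000.00 − 4×$540.00 = $13,840.00
  $1,169.00 + 19.81% × ($13,840.00 − $10,000.00) = $1,169.00 + 19.81% × $3,840.00 = $1,929.70
Training Fund Levy: cap $108,000.00 − YTD $100,050.00 = $7,950.00 subject; 4.62% × $7,950.00 = $367.29
Total: $1,929.70 + $367.29 = $2,296.99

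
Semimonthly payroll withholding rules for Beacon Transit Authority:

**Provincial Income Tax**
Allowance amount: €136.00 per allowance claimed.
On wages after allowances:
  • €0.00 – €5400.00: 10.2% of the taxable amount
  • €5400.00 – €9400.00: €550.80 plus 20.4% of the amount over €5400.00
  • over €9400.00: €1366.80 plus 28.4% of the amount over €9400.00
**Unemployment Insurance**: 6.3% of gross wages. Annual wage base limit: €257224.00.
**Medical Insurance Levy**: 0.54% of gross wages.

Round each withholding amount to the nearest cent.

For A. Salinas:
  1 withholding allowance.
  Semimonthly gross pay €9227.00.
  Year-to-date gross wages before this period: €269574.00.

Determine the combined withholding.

€1353.59

Provincial Income Tax: taxable = €9227.00 − 1×€136.00 = €9091.00
  €550.80 + 20.4% × (€9091.00 − €5400.00) = €550.80 + 20.4% × €3691.00 = €1303.76
Unemployment Insurance: YTD €269574.00 ≥ cap €257224.00 → €0.00
Medical Insurance Levy: 0.54% × €9227.00 = €49.83
Total: €1303.76 + €0.00 + €49.83 = €1353.59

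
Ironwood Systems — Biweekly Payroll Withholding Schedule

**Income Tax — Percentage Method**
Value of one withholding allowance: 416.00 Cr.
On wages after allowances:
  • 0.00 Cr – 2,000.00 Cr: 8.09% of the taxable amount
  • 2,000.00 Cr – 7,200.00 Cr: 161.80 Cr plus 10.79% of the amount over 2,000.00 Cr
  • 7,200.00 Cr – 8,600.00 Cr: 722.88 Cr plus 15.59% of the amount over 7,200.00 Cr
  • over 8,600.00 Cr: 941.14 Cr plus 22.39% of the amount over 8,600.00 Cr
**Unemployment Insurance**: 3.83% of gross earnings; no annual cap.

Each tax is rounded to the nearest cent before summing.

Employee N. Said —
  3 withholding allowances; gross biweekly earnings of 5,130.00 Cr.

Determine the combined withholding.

561.35 Cr

Income Tax: taxable = 5,130.00 Cr − 3×416.00 Cr = 3,882.00 Cr
  161.80 Cr + 10.79% × (3,882.00 Cr − 2,000.00 Cr) = 161.80 Cr + 10.79% × 1,882.00 Cr = 364.87 Cr
Unemployment Insurance: 3.83% × 5,130.00 Cr = 196.48 Cr
Total: 364.87 Cr + 196.48 Cr = 561.35 Cr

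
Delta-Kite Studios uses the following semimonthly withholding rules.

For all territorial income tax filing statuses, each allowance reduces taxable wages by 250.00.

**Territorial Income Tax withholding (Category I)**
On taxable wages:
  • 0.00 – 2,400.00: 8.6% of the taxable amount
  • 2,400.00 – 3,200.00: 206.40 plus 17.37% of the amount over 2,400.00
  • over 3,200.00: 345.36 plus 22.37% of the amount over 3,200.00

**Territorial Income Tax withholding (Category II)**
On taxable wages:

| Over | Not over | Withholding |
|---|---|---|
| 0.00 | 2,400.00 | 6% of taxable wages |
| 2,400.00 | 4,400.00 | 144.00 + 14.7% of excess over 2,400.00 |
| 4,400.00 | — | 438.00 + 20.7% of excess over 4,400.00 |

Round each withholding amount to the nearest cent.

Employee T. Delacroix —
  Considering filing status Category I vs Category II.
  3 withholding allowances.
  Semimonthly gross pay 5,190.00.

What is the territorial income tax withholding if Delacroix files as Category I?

Territorial Income Tax (Category I): taxable = 5,190.00 − 3×250.00 = 4,440.00
  345.36 + 22.37% × (4,440.00 − 3,200.00) = 345.36 + 22.37% × 1,240.00 = 622.75

622.75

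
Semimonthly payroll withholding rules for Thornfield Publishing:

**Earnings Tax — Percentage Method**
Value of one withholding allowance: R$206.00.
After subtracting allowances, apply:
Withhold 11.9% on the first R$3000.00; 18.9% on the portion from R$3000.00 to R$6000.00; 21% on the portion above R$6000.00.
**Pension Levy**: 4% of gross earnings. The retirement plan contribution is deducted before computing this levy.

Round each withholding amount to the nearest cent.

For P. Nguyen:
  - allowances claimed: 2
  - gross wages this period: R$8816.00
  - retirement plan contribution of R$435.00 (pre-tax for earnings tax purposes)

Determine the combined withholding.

Earnings Tax: taxable = R$8816.00 − R$435.00 − 2×R$206.00 = R$7969.00
  R$924.00 + 21% × (R$7969.00 − R$6000.00) = R$924.00 + 21% × R$1969.00 = R$1337.49
Pension Levy: 4% × R$8381.00 = R$335.24
Total: R$1337.49 + R$335.24 = R$1672.73

R$1672.73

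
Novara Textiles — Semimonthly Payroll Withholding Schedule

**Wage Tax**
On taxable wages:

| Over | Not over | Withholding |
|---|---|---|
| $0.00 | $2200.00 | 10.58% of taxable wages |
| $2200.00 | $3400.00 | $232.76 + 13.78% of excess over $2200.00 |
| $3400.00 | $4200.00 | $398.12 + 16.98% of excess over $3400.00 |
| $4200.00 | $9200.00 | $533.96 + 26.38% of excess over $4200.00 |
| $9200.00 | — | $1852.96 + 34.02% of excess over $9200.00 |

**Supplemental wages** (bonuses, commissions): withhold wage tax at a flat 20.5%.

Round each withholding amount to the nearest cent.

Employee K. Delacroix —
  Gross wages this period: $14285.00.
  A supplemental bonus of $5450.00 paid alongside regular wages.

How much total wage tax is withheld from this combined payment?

$4700.13

Wage Tax: taxable = $14285.00
  $1852.96 + 34.02% × ($14285.00 − $9200.00) = $1852.96 + 34.02% × $5085.00 = $3582.88
Supplemental (20.5% flat on bonus): 20.5% × $5450.00 = $1117.25
Total wage tax: $3582.88 + $1117.25 = $4700.13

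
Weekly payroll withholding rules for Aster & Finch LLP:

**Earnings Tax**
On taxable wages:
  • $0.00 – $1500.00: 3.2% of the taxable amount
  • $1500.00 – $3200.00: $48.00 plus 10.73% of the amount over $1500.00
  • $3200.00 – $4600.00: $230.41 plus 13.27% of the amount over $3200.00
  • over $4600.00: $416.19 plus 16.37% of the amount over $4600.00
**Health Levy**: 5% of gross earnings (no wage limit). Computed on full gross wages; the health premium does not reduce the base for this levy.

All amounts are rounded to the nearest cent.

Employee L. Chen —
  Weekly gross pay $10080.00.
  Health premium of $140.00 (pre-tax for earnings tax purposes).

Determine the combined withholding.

$1794.35

Earnings Tax: taxable = $10080.00 − $140.00 = $9940.00
  $416.19 + 16.37% × ($9940.00 − $4600.00) = $416.19 + 16.37% × $5340.00 = $1290.35
Health Levy: 5% × $10080.00 = $504.00
Total: $1290.35 + $504.00 = $1794.35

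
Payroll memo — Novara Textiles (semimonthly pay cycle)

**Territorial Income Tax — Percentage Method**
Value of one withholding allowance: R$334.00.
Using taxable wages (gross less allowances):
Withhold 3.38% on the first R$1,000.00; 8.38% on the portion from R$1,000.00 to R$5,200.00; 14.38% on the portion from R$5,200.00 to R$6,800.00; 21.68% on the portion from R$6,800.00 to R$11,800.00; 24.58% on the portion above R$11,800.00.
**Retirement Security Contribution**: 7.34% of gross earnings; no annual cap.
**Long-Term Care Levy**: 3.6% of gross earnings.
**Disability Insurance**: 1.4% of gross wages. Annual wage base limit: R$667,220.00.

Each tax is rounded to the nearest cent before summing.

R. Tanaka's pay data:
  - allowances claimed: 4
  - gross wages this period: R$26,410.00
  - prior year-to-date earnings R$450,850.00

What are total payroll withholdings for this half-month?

Territorial Income Tax: taxable = R$26,410.00 − 4×R$334.00 = R$25,074.00
  R$1,699.84 + 24.58% × (R$25,074.00 − R$11,800.00) = R$1,699.84 + 24.58% × R$13,274.00 = R$4,962.59
Retirement Security Contribution: 7.34% × R$26,410.00 = R$1,938.49
Long-Term Care Levy: 3.6% × R$26,410.00 = R$950.76
Disability Insurance: 1.4% × R$26,410.00 = R$369.74
Total: R$4,962.59 + R$1,938.49 + R$950.76 + R$369.74 = R$8,221.58

R$8,221.58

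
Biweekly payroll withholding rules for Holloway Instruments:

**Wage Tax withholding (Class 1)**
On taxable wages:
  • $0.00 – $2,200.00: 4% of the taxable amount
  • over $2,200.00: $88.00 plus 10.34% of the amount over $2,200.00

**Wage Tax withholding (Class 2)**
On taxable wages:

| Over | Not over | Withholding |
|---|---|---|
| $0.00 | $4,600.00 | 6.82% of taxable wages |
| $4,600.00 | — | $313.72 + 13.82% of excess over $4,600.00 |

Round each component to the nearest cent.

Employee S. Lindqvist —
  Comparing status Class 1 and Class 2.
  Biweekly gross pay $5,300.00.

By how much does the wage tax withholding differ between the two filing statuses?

Wage Tax (Class 1): taxable = $5,300.00
  $88.00 + 10.34% × ($5,300.00 − $2,200.00) = $88.00 + 10.34% × $3,100.00 = $408.54
Wage Tax (Class 2): taxable = $5,300.00
  $313.72 + 13.82% × ($5,300.00 − $4,600.00) = $313.72 + 13.82% × $700.00 = $410.46
Difference: |$408.54 − $410.46| = $1.92 (higher under Class 2)

$1.92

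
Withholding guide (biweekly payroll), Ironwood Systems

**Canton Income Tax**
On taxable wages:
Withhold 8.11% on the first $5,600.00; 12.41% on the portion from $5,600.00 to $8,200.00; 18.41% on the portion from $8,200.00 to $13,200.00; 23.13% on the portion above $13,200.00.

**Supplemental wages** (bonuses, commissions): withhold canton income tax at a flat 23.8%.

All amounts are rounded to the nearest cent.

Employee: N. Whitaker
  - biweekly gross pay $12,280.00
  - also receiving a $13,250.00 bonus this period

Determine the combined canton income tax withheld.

$4,681.45

Canton Income Tax: taxable = $12,280.00
  $776.82 + 18.41% × ($12,280.00 − $8,200.00) = $776.82 + 18.41% × $4,080.00 = $1,527.95
Supplemental (23.8% flat on bonus): 23.8% × $13,250.00 = $3,153.50
Total canton income tax: $1,527.95 + $3,153.50 = $4,681.45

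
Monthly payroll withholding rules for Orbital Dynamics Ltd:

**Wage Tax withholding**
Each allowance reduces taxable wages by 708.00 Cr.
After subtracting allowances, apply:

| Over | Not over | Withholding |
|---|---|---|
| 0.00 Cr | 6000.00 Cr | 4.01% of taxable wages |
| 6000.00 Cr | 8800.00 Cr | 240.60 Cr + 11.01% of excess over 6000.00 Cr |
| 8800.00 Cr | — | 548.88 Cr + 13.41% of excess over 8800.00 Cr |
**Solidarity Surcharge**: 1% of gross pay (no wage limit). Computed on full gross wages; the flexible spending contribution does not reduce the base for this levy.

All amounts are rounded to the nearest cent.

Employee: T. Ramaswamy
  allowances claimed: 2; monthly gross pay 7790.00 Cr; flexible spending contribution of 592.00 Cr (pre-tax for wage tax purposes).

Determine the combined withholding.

309.76 Cr

Wage Tax: taxable = 7790.00 Cr − 592.00 Cr − 2×708.00 Cr = 5782.00 Cr
  4.01% × 5782.00 Cr = 231.86 Cr
Solidarity Surcharge: 1% × 7790.00 Cr = 77.90 Cr
Total: 231.86 Cr + 77.90 Cr = 309.76 Cr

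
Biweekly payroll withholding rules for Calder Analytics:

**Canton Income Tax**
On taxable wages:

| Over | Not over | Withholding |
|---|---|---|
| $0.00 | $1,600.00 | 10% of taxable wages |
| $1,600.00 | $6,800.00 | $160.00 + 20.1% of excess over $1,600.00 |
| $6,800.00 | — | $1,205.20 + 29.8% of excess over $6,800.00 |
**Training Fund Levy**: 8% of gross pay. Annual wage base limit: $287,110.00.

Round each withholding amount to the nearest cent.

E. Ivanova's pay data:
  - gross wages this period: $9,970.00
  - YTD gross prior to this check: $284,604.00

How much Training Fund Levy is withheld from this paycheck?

Training Fund Levy: cap $287,110.00 − YTD $284,604.00 = $2,506.00 subject; 8% × $2,506.00 = $200.48

$200.48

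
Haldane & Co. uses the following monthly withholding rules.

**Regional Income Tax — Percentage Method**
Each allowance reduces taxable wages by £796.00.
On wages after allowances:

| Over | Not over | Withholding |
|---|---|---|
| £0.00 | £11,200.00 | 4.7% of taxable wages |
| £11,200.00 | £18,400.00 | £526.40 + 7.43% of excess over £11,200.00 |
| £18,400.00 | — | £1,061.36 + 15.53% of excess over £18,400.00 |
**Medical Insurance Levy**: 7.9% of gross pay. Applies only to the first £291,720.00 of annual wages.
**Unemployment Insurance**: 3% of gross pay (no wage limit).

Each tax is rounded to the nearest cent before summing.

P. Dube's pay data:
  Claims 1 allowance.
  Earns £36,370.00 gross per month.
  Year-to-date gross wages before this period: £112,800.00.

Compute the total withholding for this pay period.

Regional Income Tax: taxable = £36,370.00 − 1×£796.00 = £35,574.00
  £1,061.36 + 15.53% × (£35,574.00 − £18,400.00) = £1,061.36 + 15.53% × £17,174.00 = £3,728.48
Medical Insurance Levy: 7.9% × £36,370.00 = £2,873.23
Unemployment Insurance: 3% × £36,370.00 = £1,091.10
Total: £3,728.48 + £2,873.23 + £1,091.10 = £7,692.81

£7,692.81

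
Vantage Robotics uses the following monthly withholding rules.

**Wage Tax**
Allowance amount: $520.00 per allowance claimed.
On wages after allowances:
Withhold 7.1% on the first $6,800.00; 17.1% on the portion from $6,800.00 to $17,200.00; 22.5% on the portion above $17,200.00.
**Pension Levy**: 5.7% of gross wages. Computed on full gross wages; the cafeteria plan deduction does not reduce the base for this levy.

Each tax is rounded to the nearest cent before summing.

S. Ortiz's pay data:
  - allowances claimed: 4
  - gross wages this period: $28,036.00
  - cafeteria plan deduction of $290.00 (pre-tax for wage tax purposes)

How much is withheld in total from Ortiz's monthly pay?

Wage Tax: taxable = $28,036.00 − $290.00 − 4×$520.00 = $25,666.00
  $2,261.20 + 22.5% × ($25,666.00 − $17,200.00) = $2,261.20 + 22.5% × $8,466.00 = $4,166.05
Pension Levy: 5.7% × $28,036.00 = $1,598.05
Total: $4,166.05 + $1,598.05 = $5,764.10

$5,764.10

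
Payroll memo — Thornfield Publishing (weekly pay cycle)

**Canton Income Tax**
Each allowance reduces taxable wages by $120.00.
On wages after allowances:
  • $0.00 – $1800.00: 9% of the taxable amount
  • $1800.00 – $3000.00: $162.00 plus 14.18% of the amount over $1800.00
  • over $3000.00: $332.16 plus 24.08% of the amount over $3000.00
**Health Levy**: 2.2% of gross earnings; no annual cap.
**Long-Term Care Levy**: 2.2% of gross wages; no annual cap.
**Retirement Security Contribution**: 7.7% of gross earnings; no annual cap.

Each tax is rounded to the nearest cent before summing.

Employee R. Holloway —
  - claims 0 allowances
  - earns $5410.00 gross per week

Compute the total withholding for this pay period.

Canton Income Tax: taxable = $5410.00
  $332.16 + 24.08% × ($5410.00 − $3000.00) = $332.16 + 24.08% × $2410.00 = $912.49
Health Levy: 2.2% × $5410.00 = $119.02
Long-Term Care Levy: 2.2% × $5410.00 = $119.02
Retirement Security Contribution: 7.7% × $5410.00 = $416.57
Total: $912.49 + $119.02 + $119.02 + $416.57 = $1567.10

$1567.10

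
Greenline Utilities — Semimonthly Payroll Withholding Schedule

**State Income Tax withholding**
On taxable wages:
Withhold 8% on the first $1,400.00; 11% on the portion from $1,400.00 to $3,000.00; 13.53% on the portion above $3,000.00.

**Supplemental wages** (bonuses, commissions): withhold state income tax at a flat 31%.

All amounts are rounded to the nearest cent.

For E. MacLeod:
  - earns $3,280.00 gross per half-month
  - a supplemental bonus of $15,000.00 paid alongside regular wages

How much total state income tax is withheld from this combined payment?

$4,975.88

State Income Tax: taxable = $3,280.00
  $288.00 + 13.53% × ($3,280.00 − $3,000.00) = $288.00 + 13.53% × $280.00 = $325.88
Supplemental (31% flat on bonus): 31% × $15,000.00 = $4,650.00
Total state income tax: $325.88 + $4,650.00 = $4,975.88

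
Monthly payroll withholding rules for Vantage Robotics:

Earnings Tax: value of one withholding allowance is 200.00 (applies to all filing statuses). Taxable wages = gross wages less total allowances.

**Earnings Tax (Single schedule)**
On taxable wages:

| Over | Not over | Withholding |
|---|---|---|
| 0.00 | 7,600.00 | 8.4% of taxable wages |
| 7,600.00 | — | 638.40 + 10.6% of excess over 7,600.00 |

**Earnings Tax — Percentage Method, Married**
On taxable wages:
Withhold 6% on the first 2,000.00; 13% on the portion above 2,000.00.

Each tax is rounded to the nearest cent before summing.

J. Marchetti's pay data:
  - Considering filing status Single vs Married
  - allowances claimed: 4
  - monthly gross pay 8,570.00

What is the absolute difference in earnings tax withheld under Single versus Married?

213.68

Earnings Tax (Single): taxable = 8,570.00 − 4×200.00 = 7,770.00
  638.40 + 10.6% × (7,770.00 − 7,600.00) = 638.40 + 10.6% × 170.00 = 656.42
Earnings Tax (Married): taxable = 8,570.00 − 4×200.00 = 7,770.00
  120.00 + 13% × (7,770.00 − 2,000.00) = 120.00 + 13% × 5,770.00 = 870.10
Difference: |656.42 − 870.10| = 213.68 (higher under Married)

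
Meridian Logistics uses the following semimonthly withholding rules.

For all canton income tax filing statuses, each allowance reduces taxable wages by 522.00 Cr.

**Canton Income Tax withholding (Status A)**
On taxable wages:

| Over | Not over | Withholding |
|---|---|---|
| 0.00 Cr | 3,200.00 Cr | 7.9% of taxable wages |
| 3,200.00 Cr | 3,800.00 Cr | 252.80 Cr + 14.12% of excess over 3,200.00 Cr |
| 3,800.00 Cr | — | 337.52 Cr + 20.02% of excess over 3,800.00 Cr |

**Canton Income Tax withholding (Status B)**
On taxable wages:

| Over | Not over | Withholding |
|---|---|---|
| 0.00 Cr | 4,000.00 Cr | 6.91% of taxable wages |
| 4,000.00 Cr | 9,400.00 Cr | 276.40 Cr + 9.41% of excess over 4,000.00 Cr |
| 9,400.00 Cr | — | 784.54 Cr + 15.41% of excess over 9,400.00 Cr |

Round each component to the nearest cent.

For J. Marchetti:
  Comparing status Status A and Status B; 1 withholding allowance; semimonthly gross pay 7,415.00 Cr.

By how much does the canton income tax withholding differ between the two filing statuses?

408.11 Cr

Canton Income Tax (Status A): taxable = 7,415.00 Cr − 1×522.00 Cr = 6,893.00 Cr
  337.52 Cr + 20.02% × (6,893.00 Cr − 3,800.00 Cr) = 337.52 Cr + 20.02% × 3,093.00 Cr = 956.74 Cr
Canton Income Tax (Status B): taxable = 7,415.00 Cr − 1×522.00 Cr = 6,893.00 Cr
  276.40 Cr + 9.41% × (6,893.00 Cr − 4,000.00 Cr) = 276.40 Cr + 9.41% × 2,893.00 Cr = 548.63 Cr
Difference: |956.74 Cr − 548.63 Cr| = 408.11 Cr (higher under Status A)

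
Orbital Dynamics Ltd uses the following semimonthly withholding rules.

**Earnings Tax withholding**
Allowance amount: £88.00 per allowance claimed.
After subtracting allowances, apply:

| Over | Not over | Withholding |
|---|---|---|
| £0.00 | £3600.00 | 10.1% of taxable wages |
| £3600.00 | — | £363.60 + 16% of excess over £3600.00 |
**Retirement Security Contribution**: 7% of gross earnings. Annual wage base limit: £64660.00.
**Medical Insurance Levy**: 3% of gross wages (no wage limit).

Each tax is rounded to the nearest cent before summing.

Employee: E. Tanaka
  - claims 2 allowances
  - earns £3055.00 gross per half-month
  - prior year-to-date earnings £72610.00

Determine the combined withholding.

£382.43

Earnings Tax: taxable = £3055.00 − 2×£88.00 = £2879.00
  10.1% × £2879.00 = £290.78
Retirement Security Contribution: YTD £72610.00 ≥ cap £64660.00 → £0.00
Medical Insurance Levy: 3% × £3055.00 = £91.65
Total: £290.78 + £0.00 + £91.65 = £382.43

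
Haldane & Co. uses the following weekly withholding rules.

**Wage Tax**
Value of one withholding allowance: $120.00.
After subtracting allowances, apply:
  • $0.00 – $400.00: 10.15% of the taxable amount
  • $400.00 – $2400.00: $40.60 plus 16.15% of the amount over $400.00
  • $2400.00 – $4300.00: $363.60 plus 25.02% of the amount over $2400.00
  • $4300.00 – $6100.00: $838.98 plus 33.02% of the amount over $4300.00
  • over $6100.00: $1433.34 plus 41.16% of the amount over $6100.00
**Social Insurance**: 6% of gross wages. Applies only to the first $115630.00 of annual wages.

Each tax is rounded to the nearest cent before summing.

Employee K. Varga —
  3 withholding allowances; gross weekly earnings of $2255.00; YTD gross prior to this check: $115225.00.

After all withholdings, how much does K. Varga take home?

$1948.66

Wage Tax: taxable = $2255.00 − 3×$120.00 = $1895.00
  $40.60 + 16.15% × ($1895.00 − $400.00) = $40.60 + 16.15% × $1495.00 = $282.04
Social Insurance: cap $115630.00 − YTD $115225.00 = $405.00 subject; 6% × $405.00 = $24.30
Total withheld: $282.04 + $24.30 = $306.34
Net pay: $2255.00 − $306.34 = $1948.66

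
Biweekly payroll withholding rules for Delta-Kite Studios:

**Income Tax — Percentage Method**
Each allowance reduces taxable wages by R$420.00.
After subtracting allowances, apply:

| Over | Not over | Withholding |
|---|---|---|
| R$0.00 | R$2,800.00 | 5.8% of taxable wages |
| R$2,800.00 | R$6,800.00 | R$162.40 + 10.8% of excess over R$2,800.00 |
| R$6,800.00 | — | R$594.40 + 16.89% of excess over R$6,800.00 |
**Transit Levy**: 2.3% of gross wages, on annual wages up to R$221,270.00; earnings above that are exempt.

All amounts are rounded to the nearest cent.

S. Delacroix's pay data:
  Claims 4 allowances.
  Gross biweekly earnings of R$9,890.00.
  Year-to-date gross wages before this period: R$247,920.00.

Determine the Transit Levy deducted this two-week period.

R$0.00

Transit Levy: YTD R$247,920.00 ≥ cap R$221,270.00 → R$0.00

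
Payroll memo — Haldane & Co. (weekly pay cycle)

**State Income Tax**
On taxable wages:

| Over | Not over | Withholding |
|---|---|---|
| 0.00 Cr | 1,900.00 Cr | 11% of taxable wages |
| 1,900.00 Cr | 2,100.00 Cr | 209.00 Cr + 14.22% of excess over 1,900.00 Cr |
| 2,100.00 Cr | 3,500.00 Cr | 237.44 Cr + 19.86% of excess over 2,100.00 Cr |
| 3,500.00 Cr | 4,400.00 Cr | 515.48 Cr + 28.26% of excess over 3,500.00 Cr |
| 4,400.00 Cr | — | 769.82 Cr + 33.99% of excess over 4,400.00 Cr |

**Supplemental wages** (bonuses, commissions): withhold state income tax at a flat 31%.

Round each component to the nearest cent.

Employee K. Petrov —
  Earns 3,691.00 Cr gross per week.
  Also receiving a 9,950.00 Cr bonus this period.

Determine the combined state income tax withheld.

3,653.96 Cr

State Income Tax: taxable = 3,691.00 Cr
  515.48 Cr + 28.26% × (3,691.00 Cr − 3,500.00 Cr) = 515.48 Cr + 28.26% × 191.00 Cr = 569.46 Cr
Supplemental (31% flat on bonus): 31% × 9,950.00 Cr = 3,084.50 Cr
Total state income tax: 569.46 Cr + 3,084.50 Cr = 3,653.96 Cr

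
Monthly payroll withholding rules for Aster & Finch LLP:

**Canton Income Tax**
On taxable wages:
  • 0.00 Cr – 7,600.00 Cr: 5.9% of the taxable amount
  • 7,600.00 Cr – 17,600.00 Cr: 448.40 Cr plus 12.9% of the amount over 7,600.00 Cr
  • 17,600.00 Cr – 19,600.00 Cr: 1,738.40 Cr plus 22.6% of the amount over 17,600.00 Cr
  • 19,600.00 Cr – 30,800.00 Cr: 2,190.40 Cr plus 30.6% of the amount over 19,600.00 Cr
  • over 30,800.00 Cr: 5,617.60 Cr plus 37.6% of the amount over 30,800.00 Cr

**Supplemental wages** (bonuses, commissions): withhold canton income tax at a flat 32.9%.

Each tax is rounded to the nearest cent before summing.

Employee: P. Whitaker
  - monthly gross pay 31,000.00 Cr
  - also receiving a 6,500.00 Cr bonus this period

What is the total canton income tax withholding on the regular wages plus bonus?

Canton Income Tax: taxable = 31,000.00 Cr
  5,617.60 Cr + 37.6% × (31,000.00 Cr − 30,800.00 Cr) = 5,617.60 Cr + 37.6% × 200.00 Cr = 5,692.80 Cr
Supplemental (32.9% flat on bonus): 32.9% × 6,500.00 Cr = 2,138.50 Cr
Total canton income tax: 5,692.80 Cr + 2,138.50 Cr = 7,831.30 Cr

7,831.30 Cr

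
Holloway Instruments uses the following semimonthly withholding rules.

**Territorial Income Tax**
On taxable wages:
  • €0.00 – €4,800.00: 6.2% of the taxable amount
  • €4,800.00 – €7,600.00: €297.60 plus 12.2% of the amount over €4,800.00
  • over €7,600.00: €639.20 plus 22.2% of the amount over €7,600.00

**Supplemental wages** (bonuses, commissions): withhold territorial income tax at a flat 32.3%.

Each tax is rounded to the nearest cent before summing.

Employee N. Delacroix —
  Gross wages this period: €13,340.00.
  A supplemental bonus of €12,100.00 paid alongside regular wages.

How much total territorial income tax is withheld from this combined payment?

€5,821.78

Territorial Income Tax: taxable = €13,340.00
  €639.20 + 22.2% × (€13,340.00 − €7,600.00) = €639.20 + 22.2% × €5,740.00 = €1,913.48
Supplemental (32.3% flat on bonus): 32.3% × €12,100.00 = €3,908.30
Total territorial income tax: €1,913.48 + €3,908.30 = €5,821.78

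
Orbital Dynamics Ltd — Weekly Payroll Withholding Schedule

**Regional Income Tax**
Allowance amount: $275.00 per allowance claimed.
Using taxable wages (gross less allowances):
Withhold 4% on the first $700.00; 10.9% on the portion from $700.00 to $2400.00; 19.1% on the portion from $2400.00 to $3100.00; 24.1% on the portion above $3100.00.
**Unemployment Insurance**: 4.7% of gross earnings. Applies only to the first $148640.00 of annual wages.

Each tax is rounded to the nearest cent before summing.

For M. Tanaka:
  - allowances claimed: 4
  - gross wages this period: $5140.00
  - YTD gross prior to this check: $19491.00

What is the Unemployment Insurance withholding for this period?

Unemployment Insurance: 4.7% × $5140.00 = $241.58

$241.58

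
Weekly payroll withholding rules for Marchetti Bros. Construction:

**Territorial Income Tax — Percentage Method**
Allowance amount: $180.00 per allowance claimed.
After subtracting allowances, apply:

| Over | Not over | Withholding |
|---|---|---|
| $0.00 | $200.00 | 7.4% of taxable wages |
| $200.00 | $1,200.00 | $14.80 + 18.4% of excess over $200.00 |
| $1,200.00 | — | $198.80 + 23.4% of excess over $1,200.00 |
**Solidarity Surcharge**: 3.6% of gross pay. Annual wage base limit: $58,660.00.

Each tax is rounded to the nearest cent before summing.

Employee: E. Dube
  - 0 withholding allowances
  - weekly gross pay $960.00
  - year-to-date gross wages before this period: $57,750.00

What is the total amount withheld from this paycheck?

Territorial Income Tax: taxable = $960.00
  $14.80 + 18.4% × ($960.00 − $200.00) = $14.80 + 18.4% × $760.00 = $154.64
Solidarity Surcharge: cap $58,660.00 − YTD $57,750.00 = $910.00 subject; 3.6% × $910.00 = $32.76
Total: $154.64 + $32.76 = $187.40

$187.40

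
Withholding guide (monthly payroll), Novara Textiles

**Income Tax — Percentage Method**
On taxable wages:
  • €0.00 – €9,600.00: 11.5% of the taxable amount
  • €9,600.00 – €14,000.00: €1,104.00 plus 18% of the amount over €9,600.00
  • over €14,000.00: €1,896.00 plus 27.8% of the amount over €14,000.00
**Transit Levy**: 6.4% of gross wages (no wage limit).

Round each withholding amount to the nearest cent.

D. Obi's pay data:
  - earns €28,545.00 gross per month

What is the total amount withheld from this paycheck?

€7,766.39

Income Tax: taxable = €28,545.00
  €1,896.00 + 27.8% × (€28,545.00 − €14,000.00) = €1,896.00 + 27.8% × €14,545.00 = €5,939.51
Transit Levy: 6.4% × €28,545.00 = €1,826.88
Total: €5,939.51 + €1,826.88 = €7,766.39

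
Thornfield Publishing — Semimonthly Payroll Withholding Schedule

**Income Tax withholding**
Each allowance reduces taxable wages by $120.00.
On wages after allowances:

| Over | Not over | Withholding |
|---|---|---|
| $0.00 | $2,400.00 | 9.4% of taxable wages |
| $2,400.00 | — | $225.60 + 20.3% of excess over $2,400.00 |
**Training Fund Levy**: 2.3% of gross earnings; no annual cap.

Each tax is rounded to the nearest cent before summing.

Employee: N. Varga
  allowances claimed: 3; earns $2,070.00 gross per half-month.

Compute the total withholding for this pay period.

$208.35

Income Tax: taxable = $2,070.00 − 3×$120.00 = $1,710.00
  9.4% × $1,710.00 = $160.74
Training Fund Levy: 2.3% × $2,070.00 = $47.61
Total: $160.74 + $47.61 = $208.35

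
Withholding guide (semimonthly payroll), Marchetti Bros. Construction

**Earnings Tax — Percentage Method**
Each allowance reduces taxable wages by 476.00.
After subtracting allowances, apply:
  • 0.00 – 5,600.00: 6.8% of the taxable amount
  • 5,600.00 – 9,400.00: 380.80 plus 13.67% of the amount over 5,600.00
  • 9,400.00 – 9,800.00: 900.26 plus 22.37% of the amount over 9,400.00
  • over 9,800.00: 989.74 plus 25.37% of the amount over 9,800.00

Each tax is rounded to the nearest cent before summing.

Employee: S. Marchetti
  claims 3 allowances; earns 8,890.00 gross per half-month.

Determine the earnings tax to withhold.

635.34

Earnings Tax: taxable = 8,890.00 − 3×476.00 = 7,462.00
  380.80 + 13.67% × (7,462.00 − 5,600.00) = 380.80 + 13.67% × 1,862.00 = 635.34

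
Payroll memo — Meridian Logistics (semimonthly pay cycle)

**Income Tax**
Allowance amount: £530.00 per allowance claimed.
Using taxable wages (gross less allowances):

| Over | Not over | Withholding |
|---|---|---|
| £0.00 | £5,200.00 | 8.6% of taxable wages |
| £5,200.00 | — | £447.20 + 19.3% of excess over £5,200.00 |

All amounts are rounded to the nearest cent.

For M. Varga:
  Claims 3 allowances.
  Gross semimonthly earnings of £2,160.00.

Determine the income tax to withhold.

Income Tax: taxable = £2,160.00 − 3×£530.00 = £570.00
  8.6% × £570.00 = £49.02

£49.02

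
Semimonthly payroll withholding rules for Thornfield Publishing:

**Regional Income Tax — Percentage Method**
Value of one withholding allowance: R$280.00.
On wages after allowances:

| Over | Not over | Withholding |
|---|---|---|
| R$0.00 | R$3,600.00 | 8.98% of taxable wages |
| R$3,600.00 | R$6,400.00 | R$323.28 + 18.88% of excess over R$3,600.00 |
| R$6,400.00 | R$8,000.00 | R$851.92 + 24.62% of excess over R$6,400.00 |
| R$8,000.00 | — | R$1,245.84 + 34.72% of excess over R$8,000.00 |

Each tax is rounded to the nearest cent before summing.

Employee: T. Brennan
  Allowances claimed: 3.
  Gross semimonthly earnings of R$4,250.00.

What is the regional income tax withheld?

R$306.22

Regional Income Tax: taxable = R$4,250.00 − 3×R$280.00 = R$3,410.00
  8.98% × R$3,410.00 = R$306.22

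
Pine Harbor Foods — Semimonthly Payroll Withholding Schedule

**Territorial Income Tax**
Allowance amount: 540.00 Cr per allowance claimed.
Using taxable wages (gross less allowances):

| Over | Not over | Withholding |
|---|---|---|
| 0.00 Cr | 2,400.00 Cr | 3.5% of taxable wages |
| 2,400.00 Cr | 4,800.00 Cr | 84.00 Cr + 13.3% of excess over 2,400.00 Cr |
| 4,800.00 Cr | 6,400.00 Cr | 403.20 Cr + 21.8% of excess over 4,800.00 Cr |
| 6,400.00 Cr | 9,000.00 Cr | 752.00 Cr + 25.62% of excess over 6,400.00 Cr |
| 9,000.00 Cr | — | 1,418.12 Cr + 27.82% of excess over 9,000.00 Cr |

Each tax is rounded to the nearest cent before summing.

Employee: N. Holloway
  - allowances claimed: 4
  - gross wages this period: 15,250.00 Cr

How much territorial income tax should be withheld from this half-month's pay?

Territorial Income Tax: taxable = 15,250.00 Cr − 4×540.00 Cr = 13,090.00 Cr
  1,418.12 Cr + 27.82% × (13,090.00 Cr − 9,000.00 Cr) = 1,418.12 Cr + 27.82% × 4,090.00 Cr = 2,555.96 Cr

2,555.96 Cr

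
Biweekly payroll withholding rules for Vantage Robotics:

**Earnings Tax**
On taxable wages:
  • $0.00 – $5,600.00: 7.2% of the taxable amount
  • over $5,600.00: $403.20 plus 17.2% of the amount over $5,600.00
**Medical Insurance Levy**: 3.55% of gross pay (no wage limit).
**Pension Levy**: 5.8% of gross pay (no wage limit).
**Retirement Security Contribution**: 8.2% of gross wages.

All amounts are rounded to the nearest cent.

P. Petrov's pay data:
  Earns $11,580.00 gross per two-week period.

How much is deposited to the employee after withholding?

$8,115.95

Earnings Tax: taxable = $11,580.00
  $403.20 + 17.2% × ($11,580.00 − $5,600.00) = $403.20 + 17.2% × $5,980.00 = $1,431.76
Medical Insurance Levy: 3.55% × $11,580.00 = $411.09
Pension Levy: 5.8% × $11,580.00 = $671.64
Retirement Security Contribution: 8.2% × $11,580.00 = $949.56
Total withheld: $1,431.76 + $411.09 + $671.64 + $949.56 = $3,464.05
Net pay: $11,580.00 − $3,464.05 = $8,115.95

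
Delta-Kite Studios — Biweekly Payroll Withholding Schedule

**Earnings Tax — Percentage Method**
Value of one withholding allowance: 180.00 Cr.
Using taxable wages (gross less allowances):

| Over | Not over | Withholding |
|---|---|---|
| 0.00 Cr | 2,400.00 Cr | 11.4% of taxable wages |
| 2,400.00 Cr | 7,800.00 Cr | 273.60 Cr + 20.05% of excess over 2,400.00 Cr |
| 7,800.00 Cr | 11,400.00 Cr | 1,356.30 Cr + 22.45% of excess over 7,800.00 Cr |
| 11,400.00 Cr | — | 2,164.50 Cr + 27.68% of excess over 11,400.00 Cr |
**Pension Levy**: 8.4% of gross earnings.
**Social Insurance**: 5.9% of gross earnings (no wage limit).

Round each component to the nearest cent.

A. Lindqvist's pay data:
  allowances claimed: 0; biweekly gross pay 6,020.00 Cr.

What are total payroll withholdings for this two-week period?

Earnings Tax: taxable = 6,020.00 Cr
  273.60 Cr + 20.05% × (6,020.00 Cr − 2,400.00 Cr) = 273.60 Cr + 20.05% × 3,620.00 Cr = 999.41 Cr
Pension Levy: 8.4% × 6,020.00 Cr = 505.68 Cr
Social Insurance: 5.9% × 6,020.00 Cr = 355.18 Cr
Total: 999.41 Cr + 505.68 Cr + 355.18 Cr = 1,860.27 Cr

1,860.27 Cr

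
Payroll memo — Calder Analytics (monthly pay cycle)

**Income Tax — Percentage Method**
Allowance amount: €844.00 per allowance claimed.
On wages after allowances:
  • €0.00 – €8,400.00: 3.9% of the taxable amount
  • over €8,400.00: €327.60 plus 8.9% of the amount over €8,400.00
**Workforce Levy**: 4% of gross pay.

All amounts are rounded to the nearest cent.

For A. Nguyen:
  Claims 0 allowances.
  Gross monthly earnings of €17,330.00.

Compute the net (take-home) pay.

Income Tax: taxable = €17,330.00
  €327.60 + 8.9% × (€17,330.00 − €8,400.00) = €327.60 + 8.9% × €8,930.00 = €1,122.37
Workforce Levy: 4% × €17,330.00 = €693.20
Total withheld: €1,122.37 + €693.20 = €1,815.57
Net pay: €17,330.00 − €1,815.57 = €15,514.43

€15,514.43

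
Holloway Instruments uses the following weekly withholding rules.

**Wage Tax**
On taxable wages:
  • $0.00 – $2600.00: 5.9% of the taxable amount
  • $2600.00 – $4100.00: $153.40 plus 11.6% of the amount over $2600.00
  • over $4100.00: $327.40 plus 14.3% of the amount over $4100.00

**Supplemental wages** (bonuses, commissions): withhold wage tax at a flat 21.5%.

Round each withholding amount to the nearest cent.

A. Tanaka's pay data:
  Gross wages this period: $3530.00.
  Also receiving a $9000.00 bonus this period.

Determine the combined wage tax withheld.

$2196.28

Wage Tax: taxable = $3530.00
  $153.40 + 11.6% × ($3530.00 − $2600.00) = $153.40 + 11.6% × $930.00 = $261.28
Supplemental (21.5% flat on bonus): 21.5% × $9000.00 = $1935.00
Total wage tax: $261.28 + $1935.00 = $2196.28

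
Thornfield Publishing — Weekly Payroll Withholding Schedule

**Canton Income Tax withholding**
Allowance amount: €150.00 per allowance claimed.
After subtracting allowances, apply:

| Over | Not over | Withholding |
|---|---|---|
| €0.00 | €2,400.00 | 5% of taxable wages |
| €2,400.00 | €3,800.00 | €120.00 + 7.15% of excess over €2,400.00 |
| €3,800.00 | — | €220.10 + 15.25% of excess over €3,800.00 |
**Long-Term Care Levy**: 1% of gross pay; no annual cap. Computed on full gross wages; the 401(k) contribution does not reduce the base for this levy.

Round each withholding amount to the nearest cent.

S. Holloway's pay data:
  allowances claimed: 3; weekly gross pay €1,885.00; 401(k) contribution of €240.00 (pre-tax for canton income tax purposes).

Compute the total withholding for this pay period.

€78.60

Canton Income Tax: taxable = €1,885.00 − €240.00 − 3×€150.00 = €1,195.00
  5% × €1,195.00 = €59.75
Long-Term Care Levy: 1% × €1,885.00 = €18.85
Total: €59.75 + €18.85 = €78.60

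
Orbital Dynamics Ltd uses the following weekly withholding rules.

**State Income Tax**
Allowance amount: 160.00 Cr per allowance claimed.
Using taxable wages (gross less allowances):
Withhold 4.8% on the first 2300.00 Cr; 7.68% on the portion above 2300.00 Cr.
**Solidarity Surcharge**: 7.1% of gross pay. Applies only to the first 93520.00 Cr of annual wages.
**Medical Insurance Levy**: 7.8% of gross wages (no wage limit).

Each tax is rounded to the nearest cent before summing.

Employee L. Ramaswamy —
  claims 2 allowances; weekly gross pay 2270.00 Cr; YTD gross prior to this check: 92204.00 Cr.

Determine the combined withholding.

State Income Tax: taxable = 2270.00 Cr − 2×160.00 Cr = 1950.00 Cr
  4.8% × 1950.00 Cr = 93.60 Cr
Solidarity Surcharge: cap 93520.00 Cr − YTD 92204.00 Cr = 1316.00 Cr subject; 7.1% × 1316.00 Cr = 93.44 Cr
Medical Insurance Levy: 7.8% × 2270.00 Cr = 177.06 Cr
Total: 93.60 Cr + 93.44 Cr + 177.06 Cr = 364.10 Cr

364.10 Cr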